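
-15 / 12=-5 / 4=-1.25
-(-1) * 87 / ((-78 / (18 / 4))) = -261 / 52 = -5.02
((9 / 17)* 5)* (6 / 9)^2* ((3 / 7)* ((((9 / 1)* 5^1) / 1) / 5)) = 540 / 119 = 4.54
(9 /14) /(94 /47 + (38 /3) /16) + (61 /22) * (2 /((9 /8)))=239564 /46431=5.16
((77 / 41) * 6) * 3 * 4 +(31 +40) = 206.22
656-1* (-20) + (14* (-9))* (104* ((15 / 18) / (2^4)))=-13 / 2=-6.50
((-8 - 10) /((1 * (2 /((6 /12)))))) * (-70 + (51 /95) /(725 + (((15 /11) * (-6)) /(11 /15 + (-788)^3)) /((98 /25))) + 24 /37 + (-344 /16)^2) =-71297757547539661790631 /40325708210290721000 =-1768.05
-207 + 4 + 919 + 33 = 749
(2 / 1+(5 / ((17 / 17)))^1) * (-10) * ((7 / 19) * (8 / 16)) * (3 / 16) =-735 / 304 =-2.42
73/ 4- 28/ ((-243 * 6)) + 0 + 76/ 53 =3045085/ 154548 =19.70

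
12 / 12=1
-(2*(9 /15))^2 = -36 /25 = -1.44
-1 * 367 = -367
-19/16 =-1.19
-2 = -2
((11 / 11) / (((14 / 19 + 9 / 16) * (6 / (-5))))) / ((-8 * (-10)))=-19 / 2370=-0.01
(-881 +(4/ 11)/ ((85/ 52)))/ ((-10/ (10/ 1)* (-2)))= -823527/ 1870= -440.39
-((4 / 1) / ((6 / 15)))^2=-100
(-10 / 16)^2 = 25 / 64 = 0.39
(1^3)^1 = 1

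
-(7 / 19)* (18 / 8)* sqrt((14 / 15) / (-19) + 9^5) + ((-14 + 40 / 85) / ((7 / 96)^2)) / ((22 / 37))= -39214080 / 9163- 21* sqrt(4796251035) / 7220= -4481.05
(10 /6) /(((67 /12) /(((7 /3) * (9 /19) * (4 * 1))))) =1680 /1273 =1.32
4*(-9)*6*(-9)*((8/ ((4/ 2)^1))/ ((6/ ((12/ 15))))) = 5184/ 5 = 1036.80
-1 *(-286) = 286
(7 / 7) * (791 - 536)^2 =65025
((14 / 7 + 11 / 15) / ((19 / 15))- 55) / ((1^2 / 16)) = -845.47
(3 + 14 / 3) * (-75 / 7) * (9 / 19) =-5175 / 133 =-38.91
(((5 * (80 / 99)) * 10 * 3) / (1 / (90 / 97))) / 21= 40000 / 7469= 5.36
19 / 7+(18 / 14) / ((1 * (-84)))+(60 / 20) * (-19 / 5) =-8527 / 980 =-8.70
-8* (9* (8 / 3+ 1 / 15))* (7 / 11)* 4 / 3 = -9184 / 55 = -166.98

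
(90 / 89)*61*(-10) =-54900 / 89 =-616.85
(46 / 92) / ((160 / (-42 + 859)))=2.55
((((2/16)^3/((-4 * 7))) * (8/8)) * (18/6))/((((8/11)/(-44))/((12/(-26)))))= -1089/186368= -0.01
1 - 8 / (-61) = 69 / 61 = 1.13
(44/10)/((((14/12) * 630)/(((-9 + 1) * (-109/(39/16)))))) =306944/143325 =2.14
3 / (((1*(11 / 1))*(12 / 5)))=0.11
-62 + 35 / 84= -739 / 12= -61.58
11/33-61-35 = -287/3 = -95.67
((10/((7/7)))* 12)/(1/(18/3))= 720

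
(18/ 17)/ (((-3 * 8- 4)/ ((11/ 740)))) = -99/ 176120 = -0.00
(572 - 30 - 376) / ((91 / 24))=3984 / 91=43.78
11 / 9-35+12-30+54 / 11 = -4640 / 99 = -46.87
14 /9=1.56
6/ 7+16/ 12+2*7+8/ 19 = 6628/ 399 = 16.61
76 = 76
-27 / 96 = -9 / 32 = -0.28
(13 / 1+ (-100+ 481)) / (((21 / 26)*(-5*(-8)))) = 2561 / 210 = 12.20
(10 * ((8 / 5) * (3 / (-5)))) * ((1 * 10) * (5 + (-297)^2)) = -8468544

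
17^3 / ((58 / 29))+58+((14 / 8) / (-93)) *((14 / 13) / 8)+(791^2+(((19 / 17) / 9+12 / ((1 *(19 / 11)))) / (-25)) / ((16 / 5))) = 14718882276641 / 23430420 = 628195.41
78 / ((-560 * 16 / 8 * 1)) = -0.07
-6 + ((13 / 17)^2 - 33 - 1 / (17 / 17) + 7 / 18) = -203015 / 5202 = -39.03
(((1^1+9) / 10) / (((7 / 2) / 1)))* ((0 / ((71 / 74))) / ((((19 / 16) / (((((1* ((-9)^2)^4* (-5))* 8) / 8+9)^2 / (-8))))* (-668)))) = 0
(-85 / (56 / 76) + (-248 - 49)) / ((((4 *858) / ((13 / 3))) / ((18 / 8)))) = -5773 / 4928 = -1.17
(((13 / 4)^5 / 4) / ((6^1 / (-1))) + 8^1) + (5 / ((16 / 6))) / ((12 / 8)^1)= -143965 / 24576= -5.86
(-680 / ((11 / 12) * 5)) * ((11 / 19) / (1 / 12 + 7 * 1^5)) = -1152 / 95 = -12.13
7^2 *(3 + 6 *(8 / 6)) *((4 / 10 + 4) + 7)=30723 / 5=6144.60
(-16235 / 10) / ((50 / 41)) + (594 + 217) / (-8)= -286529 / 200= -1432.64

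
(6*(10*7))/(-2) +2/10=-1049/5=-209.80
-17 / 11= -1.55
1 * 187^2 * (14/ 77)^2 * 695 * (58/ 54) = 23299180/ 27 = 862932.59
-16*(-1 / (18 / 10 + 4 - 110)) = -80 / 521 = -0.15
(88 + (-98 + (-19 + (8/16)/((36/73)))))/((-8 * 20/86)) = 17329/1152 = 15.04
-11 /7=-1.57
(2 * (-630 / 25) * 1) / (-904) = 0.06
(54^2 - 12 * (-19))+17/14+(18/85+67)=3822787/1190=3212.43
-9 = -9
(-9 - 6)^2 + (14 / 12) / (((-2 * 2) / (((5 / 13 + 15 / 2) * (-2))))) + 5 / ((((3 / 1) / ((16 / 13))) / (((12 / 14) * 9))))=245.42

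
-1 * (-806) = 806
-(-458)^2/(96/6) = -52441/4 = -13110.25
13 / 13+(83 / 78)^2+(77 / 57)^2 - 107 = -226315411 / 2196324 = -103.04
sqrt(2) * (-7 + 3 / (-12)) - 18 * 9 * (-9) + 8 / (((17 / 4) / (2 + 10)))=25170 / 17 - 29 * sqrt(2) / 4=1470.34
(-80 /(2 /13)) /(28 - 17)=-520 /11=-47.27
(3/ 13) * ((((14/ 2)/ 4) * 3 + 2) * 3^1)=261/ 52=5.02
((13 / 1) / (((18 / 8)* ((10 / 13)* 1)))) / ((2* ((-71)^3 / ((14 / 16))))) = -1183 / 128847960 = -0.00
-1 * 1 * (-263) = 263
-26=-26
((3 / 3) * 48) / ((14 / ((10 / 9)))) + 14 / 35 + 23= 2857 / 105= 27.21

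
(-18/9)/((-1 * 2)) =1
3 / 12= 1 / 4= 0.25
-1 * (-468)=468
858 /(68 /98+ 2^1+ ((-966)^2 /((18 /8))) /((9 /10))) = 189189 /101610914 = 0.00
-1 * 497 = -497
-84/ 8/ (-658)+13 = 13.02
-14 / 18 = -7 / 9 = -0.78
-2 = -2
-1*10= -10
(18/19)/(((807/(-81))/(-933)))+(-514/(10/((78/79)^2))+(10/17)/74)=3874201158113/100318426895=38.62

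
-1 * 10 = -10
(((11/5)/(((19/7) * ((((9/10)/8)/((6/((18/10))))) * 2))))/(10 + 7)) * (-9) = -6160/969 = -6.36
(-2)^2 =4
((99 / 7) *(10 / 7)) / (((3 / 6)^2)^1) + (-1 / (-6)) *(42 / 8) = 32023 / 392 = 81.69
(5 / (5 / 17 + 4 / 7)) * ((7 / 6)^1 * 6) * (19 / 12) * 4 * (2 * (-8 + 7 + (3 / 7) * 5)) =180880 / 309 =585.37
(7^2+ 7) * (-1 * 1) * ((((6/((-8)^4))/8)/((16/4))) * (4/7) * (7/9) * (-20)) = 35/1536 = 0.02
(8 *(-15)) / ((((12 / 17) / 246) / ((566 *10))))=-236701200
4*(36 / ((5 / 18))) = 2592 / 5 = 518.40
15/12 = 1.25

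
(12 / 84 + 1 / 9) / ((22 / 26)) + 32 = 22384 / 693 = 32.30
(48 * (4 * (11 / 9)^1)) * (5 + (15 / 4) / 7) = 27280 / 21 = 1299.05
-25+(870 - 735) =110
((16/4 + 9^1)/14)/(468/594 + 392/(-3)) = -429/60004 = -0.01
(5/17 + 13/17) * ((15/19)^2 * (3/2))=6075/6137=0.99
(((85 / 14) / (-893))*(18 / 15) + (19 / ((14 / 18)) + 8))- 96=-397436 / 6251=-63.58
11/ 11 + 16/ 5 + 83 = 436/ 5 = 87.20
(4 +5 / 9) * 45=205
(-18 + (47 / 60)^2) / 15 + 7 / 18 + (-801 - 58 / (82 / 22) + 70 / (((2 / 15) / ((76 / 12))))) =5551978769 / 2214000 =2507.67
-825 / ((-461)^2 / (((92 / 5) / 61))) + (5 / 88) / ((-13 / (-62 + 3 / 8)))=31816792805 / 118644523712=0.27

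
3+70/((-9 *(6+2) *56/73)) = 1.73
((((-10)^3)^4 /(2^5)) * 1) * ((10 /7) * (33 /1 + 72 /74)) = 392812500000000 /259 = 1516650579150.58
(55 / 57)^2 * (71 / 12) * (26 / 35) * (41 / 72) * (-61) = -1396595915 / 9824976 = -142.15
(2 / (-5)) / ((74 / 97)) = -97 / 185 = -0.52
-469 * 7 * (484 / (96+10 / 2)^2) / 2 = -794486 / 10201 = -77.88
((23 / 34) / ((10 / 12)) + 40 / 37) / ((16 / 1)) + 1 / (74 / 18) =18193 / 50320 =0.36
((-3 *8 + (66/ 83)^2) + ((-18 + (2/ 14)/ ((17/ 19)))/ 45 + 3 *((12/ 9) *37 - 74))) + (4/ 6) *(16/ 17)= -3583430237/ 36890595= -97.14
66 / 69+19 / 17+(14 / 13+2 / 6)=53134 / 15249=3.48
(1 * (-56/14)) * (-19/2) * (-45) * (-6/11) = 10260/11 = 932.73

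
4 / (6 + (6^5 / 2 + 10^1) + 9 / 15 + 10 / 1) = 20 / 19573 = 0.00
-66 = -66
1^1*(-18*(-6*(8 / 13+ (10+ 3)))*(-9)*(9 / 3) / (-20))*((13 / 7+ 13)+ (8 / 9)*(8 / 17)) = 30323.64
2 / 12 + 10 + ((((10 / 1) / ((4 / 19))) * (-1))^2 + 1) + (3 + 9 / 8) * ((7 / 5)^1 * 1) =272783 / 120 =2273.19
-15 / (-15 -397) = 0.04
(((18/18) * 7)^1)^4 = 2401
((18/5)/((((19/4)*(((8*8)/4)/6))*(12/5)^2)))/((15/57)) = 3/16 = 0.19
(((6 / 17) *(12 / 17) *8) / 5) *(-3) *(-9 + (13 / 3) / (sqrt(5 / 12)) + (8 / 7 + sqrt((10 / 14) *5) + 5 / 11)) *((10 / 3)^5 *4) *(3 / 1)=-26624000 *sqrt(15) / 2601 - 25600000 *sqrt(7) / 6069 + 972800000 / 22253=-7088.84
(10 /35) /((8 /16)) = 4 /7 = 0.57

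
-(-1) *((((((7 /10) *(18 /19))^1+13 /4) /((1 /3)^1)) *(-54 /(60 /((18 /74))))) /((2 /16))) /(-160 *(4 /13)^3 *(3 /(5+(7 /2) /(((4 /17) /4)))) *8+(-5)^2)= -140478377 /158965875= -0.88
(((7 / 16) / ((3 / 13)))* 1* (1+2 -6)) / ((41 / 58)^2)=-76531 / 6724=-11.38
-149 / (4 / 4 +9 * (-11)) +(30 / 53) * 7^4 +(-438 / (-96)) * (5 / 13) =735898953 / 540176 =1362.33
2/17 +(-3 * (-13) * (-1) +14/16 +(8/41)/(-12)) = -38.02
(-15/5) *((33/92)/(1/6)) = -297/46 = -6.46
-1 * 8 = -8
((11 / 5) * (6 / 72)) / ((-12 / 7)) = -77 / 720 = -0.11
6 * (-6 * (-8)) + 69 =357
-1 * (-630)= 630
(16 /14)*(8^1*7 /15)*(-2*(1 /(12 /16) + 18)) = -7424 /45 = -164.98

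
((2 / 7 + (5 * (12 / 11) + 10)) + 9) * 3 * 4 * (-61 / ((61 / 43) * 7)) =-982980 / 539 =-1823.71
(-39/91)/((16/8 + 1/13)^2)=-169/1701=-0.10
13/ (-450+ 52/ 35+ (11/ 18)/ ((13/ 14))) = -53235/ 1833971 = -0.03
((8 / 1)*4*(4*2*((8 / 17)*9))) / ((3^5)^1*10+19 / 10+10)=184320 / 415123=0.44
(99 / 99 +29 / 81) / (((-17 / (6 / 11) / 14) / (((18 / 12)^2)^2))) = -105 / 34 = -3.09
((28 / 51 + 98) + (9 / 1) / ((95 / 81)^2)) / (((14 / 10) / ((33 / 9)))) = 275.24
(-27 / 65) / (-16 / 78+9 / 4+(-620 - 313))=324 / 726145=0.00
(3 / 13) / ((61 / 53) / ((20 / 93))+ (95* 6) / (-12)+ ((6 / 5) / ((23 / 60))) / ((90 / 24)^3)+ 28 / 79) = -433354500 / 78371607587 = -0.01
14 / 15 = 0.93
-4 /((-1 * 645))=4 /645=0.01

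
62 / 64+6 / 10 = 1.57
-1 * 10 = -10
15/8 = 1.88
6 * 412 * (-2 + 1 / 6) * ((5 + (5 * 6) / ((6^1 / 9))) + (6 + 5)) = -276452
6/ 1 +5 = 11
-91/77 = -13/11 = -1.18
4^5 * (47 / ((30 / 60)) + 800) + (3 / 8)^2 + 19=58590409 / 64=915475.14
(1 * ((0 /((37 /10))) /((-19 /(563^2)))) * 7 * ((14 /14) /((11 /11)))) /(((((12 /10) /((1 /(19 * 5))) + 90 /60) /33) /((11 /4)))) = 0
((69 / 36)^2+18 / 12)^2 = 555025 / 20736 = 26.77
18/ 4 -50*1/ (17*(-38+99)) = 9233/ 2074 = 4.45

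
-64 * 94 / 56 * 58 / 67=-43616 / 469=-93.00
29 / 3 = 9.67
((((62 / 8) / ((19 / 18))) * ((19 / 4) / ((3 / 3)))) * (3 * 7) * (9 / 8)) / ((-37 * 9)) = -5859 / 2368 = -2.47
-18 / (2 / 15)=-135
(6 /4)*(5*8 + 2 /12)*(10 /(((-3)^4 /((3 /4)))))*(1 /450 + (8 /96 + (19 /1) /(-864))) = 330893 /933120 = 0.35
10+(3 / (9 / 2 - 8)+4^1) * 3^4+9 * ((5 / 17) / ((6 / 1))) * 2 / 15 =31491 / 119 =264.63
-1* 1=-1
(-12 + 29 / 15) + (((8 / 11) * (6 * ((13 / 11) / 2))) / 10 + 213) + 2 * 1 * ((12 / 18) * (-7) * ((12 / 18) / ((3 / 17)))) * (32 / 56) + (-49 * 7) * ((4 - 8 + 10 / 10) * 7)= 120651013 / 16335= 7386.04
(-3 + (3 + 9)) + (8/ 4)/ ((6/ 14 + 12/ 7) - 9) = 209/ 24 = 8.71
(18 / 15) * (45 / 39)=18 / 13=1.38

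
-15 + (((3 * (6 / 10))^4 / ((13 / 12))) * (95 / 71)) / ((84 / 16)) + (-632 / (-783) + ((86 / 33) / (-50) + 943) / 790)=-5786330602751 / 549529855875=-10.53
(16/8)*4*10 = 80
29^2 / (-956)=-841 / 956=-0.88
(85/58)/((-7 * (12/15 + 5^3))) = -25/15022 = -0.00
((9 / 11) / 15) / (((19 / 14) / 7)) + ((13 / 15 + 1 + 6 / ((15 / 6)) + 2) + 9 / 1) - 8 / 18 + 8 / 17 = 2490073 / 159885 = 15.57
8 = 8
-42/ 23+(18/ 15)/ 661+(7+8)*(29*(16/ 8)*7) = 462792678/ 76015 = 6088.18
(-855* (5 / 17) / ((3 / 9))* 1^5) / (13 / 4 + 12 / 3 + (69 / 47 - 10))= 2411100 / 4097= 588.50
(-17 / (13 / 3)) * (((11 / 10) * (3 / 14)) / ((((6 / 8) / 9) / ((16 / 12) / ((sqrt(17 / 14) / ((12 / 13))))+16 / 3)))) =-26928 / 455 - 4752 * sqrt(238) / 5915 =-71.58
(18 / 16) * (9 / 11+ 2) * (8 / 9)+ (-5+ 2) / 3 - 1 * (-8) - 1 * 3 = 75 / 11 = 6.82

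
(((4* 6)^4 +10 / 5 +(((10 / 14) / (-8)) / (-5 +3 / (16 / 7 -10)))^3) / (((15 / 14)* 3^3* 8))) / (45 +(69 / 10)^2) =33235857328373065 / 2147010458096448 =15.48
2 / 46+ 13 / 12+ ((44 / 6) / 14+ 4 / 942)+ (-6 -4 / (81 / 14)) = -41247589 / 8189748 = -5.04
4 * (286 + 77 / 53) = 60940 / 53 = 1149.81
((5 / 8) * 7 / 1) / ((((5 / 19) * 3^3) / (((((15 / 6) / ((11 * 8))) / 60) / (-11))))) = -133 / 5018112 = -0.00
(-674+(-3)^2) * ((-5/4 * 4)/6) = 3325/6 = 554.17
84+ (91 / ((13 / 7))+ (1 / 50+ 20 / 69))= 459919 / 3450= 133.31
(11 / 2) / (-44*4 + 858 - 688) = -11 / 12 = -0.92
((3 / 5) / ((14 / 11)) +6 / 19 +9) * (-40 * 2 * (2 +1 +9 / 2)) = -781020 / 133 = -5872.33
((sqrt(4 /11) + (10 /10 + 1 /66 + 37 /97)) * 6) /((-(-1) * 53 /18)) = 216 * sqrt(11) /583 + 160938 /56551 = 4.07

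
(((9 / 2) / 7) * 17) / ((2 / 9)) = 1377 / 28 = 49.18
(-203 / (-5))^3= 8365427 / 125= 66923.42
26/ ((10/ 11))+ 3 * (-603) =-8902/ 5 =-1780.40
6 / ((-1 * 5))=-6 / 5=-1.20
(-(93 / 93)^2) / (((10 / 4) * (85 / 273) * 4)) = -0.32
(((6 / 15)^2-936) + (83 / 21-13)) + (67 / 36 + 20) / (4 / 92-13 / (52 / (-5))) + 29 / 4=-98610889 / 107100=-920.74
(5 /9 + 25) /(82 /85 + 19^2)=19550 /276903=0.07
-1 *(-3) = 3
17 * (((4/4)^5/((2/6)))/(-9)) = -17/3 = -5.67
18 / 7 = 2.57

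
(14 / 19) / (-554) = -0.00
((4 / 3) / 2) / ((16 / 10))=5 / 12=0.42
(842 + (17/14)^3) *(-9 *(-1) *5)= 104191245/2744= 37970.57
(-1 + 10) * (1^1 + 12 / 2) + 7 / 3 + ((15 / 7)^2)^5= 1785316320679 / 847425747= 2106.75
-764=-764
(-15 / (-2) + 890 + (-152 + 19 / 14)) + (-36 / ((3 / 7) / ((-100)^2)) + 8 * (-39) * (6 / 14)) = -5875708 / 7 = -839386.86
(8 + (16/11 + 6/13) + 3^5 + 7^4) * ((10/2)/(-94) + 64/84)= 265467245/141141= 1880.87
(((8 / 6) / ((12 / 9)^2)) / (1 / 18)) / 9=3 / 2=1.50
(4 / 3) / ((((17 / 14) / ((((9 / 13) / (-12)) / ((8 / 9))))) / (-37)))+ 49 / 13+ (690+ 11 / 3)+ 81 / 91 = 700.96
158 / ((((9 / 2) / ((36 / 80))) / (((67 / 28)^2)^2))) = 1591938559 / 3073280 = 517.99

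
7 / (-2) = -7 / 2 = -3.50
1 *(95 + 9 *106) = 1049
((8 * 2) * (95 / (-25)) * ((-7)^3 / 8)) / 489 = 13034 / 2445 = 5.33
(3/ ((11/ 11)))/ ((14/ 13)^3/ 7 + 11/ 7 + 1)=46137/ 42290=1.09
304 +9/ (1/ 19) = 475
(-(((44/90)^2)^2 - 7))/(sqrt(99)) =28470119 * sqrt(11)/135320625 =0.70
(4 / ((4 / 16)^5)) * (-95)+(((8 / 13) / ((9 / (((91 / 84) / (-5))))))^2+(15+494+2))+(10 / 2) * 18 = -7080758771 / 18225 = -388519.00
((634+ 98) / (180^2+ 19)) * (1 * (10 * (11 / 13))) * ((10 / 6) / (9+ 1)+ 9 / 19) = 979660 / 8007493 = 0.12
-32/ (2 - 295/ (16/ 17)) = 512/ 4983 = 0.10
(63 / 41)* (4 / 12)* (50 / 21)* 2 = 100 / 41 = 2.44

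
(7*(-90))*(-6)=3780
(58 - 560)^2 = 252004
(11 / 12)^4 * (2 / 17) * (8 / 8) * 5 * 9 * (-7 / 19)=-512435 / 372096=-1.38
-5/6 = -0.83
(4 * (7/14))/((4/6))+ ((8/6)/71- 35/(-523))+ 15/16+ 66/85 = 727162909/151502640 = 4.80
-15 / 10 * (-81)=243 / 2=121.50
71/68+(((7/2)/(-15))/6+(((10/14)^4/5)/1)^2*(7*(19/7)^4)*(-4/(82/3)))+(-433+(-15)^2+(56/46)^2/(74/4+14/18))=-2357344848754299550229/11384366767242316785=-207.07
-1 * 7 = -7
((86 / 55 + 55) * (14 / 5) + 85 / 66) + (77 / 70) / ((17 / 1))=2240224 / 14025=159.73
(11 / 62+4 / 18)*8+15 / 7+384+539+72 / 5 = 942.74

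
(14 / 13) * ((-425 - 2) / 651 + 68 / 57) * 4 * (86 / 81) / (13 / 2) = 703136 / 1860651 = 0.38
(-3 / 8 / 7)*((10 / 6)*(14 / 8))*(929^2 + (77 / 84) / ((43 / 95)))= -2226651005 / 16512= -134850.47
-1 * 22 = -22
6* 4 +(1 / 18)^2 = 7777 / 324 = 24.00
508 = 508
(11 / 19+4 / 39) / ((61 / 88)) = 44440 / 45201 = 0.98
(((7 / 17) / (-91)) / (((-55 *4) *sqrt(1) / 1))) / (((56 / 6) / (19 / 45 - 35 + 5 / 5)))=-1511 / 20420400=-0.00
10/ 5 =2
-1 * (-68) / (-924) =-17 / 231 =-0.07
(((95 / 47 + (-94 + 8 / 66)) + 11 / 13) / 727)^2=3367452543844 / 214871651567001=0.02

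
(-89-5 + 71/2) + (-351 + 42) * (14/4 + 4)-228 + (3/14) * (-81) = -36699/14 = -2621.36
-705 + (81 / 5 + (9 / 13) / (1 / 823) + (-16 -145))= -18202 / 65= -280.03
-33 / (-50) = 33 / 50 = 0.66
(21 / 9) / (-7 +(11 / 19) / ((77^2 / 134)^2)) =-425032223 / 1275042801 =-0.33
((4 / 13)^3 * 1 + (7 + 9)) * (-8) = -281728 / 2197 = -128.23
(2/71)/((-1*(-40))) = 1/1420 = 0.00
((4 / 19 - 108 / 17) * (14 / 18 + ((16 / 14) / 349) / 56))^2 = 56414108673703936 / 2471343294736449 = 22.83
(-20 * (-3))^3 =216000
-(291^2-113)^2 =-7151746624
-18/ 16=-9/ 8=-1.12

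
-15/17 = -0.88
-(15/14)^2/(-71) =0.02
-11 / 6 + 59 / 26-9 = -334 / 39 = -8.56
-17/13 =-1.31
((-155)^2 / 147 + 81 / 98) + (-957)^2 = 38472557 / 42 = 916013.26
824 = 824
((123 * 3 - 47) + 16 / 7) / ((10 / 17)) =3859 / 7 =551.29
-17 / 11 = -1.55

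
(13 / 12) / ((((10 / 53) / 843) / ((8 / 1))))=193609 / 5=38721.80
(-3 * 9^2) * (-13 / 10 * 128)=202176 / 5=40435.20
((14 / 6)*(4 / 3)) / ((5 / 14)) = 392 / 45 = 8.71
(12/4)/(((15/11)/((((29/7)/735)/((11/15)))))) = 29/1715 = 0.02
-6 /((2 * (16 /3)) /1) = -9 /16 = -0.56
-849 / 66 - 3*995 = -65953 / 22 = -2997.86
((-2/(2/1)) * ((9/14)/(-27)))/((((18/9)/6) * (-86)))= -1/1204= -0.00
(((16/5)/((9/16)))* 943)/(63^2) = 241408/178605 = 1.35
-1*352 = -352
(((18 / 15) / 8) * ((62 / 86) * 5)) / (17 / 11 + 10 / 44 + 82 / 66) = 3069 / 17114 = 0.18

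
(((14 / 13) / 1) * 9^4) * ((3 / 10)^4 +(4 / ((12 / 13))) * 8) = 15925080087 / 65000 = 245001.23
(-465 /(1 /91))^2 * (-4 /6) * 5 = -5968530750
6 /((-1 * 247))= -6 /247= -0.02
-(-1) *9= 9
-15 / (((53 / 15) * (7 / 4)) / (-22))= 19800 / 371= 53.37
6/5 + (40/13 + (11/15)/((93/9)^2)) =267587/62465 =4.28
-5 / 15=-1 / 3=-0.33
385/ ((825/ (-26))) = -182/ 15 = -12.13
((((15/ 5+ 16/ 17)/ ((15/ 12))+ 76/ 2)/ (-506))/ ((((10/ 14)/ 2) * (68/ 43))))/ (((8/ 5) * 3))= -15953/ 531760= -0.03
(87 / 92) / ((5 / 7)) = 609 / 460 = 1.32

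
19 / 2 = 9.50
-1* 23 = -23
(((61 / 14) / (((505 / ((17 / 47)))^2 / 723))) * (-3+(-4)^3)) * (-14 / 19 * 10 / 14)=853966389 / 14985115985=0.06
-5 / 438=-0.01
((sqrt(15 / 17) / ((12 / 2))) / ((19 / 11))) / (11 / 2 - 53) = -11 * sqrt(255) / 92055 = -0.00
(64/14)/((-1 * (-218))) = 16/763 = 0.02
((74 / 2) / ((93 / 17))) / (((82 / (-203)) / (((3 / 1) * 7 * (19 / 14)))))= -2426053 / 5084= -477.19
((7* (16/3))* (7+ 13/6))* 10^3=3080000/9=342222.22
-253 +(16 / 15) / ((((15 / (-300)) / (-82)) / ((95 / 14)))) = 243967 / 21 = 11617.48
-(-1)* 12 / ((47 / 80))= 960 / 47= 20.43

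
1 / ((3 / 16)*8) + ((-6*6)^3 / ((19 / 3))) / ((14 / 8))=-1679350 / 399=-4208.90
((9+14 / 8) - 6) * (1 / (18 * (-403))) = -19 / 29016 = -0.00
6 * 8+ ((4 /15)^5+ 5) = 53.00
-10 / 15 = -2 / 3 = -0.67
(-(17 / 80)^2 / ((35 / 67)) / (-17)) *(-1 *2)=-1139 / 112000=-0.01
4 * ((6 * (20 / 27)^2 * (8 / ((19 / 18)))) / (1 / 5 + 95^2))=128000 / 11574819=0.01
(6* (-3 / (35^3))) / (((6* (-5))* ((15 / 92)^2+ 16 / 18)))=228528 / 14949869375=0.00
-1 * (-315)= 315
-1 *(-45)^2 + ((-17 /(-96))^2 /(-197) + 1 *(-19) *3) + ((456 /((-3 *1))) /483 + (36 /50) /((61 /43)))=-927993518204597 /445763404800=-2081.81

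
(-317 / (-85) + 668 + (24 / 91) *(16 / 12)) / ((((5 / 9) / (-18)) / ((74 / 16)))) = -15580045359 / 154700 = -100711.35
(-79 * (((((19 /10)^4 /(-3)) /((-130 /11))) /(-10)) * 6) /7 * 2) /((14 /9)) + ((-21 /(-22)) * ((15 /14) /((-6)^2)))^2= 3.20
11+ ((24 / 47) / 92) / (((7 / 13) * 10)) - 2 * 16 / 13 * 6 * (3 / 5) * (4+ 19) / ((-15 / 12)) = 428045024 / 2459275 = 174.05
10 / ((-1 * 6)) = -5 / 3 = -1.67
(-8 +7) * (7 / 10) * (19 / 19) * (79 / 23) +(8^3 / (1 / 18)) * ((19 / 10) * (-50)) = -875522.40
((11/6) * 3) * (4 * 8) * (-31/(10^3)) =-682/125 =-5.46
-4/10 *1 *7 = -14/5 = -2.80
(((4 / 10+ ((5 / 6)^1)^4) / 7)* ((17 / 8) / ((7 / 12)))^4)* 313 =149454231341 / 21512960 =6947.17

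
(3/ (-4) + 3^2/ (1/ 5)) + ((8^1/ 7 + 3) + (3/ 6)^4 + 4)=5875/ 112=52.46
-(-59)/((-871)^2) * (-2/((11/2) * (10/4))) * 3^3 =-12744/41725255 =-0.00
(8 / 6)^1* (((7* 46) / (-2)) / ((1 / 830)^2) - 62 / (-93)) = -1330954792 / 9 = -147883865.78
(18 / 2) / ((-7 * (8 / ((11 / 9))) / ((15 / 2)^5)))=-4661.34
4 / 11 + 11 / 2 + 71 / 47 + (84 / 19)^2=10048529 / 373274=26.92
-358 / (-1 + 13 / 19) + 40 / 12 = 1137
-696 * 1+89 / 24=-16615 / 24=-692.29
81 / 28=2.89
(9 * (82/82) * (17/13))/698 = 153/9074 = 0.02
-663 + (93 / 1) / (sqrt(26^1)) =-663 + 93*sqrt(26) / 26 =-644.76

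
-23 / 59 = -0.39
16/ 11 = 1.45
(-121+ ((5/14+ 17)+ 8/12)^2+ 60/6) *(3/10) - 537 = -472.84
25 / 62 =0.40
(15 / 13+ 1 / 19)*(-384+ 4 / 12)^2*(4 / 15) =1579162792 / 33345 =47358.31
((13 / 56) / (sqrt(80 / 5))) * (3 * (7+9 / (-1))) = -39 / 112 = -0.35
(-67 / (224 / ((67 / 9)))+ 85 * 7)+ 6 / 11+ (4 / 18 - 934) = -838891 / 2464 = -340.46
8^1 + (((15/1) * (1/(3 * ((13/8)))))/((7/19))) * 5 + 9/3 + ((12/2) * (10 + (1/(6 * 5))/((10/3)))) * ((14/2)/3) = 877687/4550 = 192.90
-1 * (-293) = 293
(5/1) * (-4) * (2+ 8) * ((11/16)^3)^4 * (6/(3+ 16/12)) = -706146384762225/228698418577408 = -3.09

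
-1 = -1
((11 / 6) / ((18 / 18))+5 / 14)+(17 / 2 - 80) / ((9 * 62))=16111 / 7812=2.06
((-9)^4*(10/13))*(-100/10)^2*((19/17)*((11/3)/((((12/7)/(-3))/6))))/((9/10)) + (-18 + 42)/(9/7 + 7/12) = -24129557.29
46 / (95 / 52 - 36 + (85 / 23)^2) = -1265368 / 564333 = -2.24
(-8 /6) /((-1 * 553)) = 4 /1659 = 0.00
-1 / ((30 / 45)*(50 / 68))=-51 / 25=-2.04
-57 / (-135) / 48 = 19 / 2160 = 0.01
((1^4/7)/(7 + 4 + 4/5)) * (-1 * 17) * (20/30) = -170/1239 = -0.14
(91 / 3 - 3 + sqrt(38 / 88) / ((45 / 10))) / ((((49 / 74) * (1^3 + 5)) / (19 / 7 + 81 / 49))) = 30.21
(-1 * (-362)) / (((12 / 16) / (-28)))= -40544 / 3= -13514.67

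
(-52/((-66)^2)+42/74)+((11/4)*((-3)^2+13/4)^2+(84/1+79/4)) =516.98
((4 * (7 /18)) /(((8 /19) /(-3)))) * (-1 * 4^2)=532 /3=177.33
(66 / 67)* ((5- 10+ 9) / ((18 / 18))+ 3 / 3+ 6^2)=2706 / 67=40.39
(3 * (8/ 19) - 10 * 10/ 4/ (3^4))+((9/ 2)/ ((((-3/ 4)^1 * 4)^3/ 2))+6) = 10190/ 1539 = 6.62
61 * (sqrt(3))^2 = 183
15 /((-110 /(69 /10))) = -207 /220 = -0.94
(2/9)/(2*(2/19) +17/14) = 532/3411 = 0.16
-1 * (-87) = 87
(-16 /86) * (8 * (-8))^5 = 199765920.74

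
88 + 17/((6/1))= 545/6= 90.83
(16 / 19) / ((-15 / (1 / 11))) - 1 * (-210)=658334 / 3135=209.99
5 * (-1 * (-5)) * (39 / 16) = 975 / 16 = 60.94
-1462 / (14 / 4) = -2924 / 7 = -417.71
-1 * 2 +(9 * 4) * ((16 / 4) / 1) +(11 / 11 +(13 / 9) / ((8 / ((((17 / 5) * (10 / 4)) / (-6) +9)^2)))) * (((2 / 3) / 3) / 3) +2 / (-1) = 19713541 / 139968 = 140.84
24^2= 576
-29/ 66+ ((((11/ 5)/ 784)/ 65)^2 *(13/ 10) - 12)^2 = 11815720598446073254883153/ 82304755653120000000000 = 143.56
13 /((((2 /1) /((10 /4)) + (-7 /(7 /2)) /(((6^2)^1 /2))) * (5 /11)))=1287 /31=41.52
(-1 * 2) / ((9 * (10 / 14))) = -14 / 45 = -0.31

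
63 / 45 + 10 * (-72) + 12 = -3533 / 5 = -706.60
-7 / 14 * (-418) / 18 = 209 / 18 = 11.61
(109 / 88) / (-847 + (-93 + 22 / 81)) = -8829 / 6698384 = -0.00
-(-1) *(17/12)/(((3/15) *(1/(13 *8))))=2210/3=736.67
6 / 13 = 0.46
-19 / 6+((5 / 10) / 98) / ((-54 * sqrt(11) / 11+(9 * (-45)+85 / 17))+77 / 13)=-536637328897 / 169463725620+4563 * sqrt(11) / 28243954270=-3.17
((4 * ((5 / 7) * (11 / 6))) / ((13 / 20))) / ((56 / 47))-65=-58.24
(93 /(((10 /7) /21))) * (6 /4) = 41013 /20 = 2050.65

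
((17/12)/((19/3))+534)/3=40601/228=178.07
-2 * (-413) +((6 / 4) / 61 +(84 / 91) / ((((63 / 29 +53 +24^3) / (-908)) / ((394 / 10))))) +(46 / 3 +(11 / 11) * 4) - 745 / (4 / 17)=-173798486551 / 74807655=-2323.27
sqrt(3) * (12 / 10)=6 * sqrt(3) / 5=2.08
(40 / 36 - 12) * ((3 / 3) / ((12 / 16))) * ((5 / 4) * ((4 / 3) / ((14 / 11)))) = -1540 / 81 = -19.01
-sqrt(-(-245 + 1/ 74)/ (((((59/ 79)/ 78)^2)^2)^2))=-720869714709768*sqrt(1341546)/ 448342357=-1862300646.25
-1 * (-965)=965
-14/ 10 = -7/ 5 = -1.40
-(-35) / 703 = 35 / 703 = 0.05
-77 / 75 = -1.03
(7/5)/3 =7/15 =0.47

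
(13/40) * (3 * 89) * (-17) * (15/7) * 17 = -3009357/56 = -53738.52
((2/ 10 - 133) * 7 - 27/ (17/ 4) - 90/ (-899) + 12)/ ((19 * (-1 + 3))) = -35298107/ 1451885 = -24.31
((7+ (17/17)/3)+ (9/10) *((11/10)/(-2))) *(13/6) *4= 53339/900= 59.27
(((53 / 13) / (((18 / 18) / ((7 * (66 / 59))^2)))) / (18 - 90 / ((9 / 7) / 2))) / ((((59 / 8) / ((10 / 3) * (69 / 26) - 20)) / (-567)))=-3720239273520 / 2117252111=-1757.11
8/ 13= 0.62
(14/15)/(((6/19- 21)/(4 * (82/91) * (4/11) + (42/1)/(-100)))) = -847001/21074625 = -0.04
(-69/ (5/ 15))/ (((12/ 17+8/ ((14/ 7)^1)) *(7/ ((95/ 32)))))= -18.66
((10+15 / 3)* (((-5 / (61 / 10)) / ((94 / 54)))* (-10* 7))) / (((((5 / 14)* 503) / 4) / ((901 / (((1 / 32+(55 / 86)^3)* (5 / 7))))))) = 50950595222553600 / 1074375339707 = 47423.46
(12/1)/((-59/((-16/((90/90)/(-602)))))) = -115584/59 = -1959.05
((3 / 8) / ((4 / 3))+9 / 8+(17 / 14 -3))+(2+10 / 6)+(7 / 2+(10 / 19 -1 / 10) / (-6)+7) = 875639 / 63840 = 13.72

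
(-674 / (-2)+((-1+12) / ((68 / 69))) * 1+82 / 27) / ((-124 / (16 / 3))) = -644801 / 42687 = -15.11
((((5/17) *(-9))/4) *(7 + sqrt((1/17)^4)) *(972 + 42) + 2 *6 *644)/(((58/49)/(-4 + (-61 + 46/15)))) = -112883613094/712385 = -158458.72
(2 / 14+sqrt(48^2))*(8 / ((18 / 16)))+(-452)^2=12892720 / 63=204646.35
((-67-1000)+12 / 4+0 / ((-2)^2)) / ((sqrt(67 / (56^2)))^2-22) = 3336704 / 68925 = 48.41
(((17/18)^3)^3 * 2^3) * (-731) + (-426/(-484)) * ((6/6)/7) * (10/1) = -73398107267722789/21001289867712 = -3494.93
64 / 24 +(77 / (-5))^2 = 17987 / 75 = 239.83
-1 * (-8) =8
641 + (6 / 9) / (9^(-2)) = 695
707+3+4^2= 726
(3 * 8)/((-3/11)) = -88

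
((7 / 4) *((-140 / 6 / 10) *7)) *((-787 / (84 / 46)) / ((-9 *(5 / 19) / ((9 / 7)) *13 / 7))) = -16852031 / 4680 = -3600.86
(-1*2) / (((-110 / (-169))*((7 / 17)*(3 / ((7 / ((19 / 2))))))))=-5746 / 3135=-1.83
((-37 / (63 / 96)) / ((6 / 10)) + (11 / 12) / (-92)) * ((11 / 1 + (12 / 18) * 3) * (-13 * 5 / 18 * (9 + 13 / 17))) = 152809506785 / 3547152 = 43079.49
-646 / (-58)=323 / 29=11.14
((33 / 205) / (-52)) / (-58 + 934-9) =-11 / 3080740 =-0.00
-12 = -12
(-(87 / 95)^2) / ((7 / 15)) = -1.80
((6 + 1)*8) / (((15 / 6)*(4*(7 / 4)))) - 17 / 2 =-53 / 10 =-5.30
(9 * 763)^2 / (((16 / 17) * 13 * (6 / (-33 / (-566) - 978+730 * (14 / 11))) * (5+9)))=-11610325691685 / 5180032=-2241361.77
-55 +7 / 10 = -543 / 10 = -54.30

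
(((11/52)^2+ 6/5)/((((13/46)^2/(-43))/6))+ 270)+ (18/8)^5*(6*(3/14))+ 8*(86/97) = -364374032007067/99291745280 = -3669.73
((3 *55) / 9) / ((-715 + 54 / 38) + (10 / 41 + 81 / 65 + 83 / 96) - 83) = -89117600 / 3860692591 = -0.02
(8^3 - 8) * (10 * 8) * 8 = 322560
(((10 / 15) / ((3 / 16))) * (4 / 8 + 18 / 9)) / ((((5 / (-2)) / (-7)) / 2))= 448 / 9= 49.78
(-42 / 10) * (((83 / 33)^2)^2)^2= -15766045624973287 / 2344014363735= -6726.09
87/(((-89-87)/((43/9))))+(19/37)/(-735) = -3769133/1595440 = -2.36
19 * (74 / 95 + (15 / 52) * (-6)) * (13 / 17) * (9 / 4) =-21159 / 680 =-31.12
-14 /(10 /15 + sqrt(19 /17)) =-8.12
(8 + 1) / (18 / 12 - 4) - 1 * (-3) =-3 / 5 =-0.60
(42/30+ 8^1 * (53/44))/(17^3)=607/270215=0.00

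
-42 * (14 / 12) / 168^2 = -1 / 576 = -0.00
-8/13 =-0.62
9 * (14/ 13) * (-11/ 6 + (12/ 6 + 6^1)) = 777/ 13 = 59.77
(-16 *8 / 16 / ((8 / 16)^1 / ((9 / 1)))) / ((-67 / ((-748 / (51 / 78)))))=-164736 / 67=-2458.75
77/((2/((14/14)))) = 38.50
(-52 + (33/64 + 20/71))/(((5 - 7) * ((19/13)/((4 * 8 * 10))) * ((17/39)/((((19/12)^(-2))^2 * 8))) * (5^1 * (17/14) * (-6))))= -22829730094080/50807075381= -449.34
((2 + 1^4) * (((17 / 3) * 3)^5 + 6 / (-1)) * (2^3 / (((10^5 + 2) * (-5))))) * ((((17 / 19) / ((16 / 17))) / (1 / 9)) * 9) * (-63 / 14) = 15743980449 / 666680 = 23615.50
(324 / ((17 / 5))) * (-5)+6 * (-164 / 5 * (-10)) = 25356 / 17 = 1491.53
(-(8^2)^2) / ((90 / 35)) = -14336 / 9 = -1592.89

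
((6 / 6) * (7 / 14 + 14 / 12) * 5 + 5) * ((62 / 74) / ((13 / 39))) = 1240 / 37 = 33.51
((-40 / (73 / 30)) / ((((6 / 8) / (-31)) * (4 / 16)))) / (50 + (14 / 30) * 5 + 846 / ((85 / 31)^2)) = 16.49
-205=-205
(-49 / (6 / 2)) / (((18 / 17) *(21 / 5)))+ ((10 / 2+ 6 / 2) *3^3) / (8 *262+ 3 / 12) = -1616369 / 452790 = -3.57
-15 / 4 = -3.75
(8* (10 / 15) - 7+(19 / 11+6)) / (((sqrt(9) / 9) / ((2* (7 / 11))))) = 2800 / 121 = 23.14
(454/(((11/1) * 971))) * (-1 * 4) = -1816/10681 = -0.17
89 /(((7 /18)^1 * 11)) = 1602 /77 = 20.81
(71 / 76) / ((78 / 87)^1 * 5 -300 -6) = -2059 / 664544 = -0.00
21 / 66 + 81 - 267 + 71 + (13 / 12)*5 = -14423 / 132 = -109.27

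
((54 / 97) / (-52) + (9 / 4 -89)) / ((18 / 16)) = -875242 / 11349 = -77.12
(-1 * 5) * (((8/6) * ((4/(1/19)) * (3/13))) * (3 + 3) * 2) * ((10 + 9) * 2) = -693120/13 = -53316.92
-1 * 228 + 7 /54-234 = -24941 /54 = -461.87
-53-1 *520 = -573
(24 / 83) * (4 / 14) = 48 / 581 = 0.08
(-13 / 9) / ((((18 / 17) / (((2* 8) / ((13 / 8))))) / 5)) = -5440 / 81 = -67.16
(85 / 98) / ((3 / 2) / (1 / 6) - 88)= -85 / 7742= -0.01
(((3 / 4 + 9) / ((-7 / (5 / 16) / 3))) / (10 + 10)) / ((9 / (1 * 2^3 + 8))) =-0.12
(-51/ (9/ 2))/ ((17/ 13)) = -26/ 3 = -8.67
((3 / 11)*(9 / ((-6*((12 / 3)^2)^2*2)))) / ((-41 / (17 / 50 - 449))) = -201897 / 23091200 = -0.01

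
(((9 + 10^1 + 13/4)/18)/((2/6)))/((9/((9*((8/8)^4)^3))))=89/24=3.71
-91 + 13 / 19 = -1716 / 19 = -90.32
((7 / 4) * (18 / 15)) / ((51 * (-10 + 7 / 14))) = -7 / 1615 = -0.00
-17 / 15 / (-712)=17 / 10680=0.00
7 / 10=0.70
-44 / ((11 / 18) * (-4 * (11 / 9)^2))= 1458 / 121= 12.05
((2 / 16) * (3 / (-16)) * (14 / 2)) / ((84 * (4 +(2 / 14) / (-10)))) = -35 / 71424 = -0.00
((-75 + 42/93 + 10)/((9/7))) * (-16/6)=37352/279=133.88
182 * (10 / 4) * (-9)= -4095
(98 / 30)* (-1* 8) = -392 / 15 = -26.13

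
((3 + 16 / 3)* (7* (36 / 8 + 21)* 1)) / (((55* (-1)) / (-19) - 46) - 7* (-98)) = 1615 / 698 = 2.31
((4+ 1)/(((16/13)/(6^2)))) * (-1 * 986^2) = -142183665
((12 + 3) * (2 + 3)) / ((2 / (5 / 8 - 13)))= -7425 / 16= -464.06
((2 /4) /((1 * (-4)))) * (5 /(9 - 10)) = 5 /8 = 0.62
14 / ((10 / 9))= 63 / 5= 12.60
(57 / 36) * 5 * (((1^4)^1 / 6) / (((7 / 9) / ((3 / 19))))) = 15 / 56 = 0.27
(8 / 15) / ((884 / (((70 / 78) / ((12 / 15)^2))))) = 0.00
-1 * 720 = -720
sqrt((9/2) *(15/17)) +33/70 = 33/70 +3 *sqrt(510)/34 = 2.46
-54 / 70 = -27 / 35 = -0.77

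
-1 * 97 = -97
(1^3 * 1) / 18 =1 / 18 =0.06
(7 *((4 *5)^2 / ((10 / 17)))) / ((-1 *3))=-1586.67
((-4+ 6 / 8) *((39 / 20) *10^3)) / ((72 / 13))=-1144.27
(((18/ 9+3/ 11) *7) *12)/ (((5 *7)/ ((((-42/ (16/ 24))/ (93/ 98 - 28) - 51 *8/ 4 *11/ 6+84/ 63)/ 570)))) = -2916170/ 1662177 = -1.75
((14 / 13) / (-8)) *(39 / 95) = -21 / 380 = -0.06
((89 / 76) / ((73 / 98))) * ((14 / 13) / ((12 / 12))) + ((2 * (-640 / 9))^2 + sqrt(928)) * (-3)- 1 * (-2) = -29540192497 / 486837- 12 * sqrt(58) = -60769.18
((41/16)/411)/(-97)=-41/637872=-0.00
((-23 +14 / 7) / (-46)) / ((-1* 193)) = -21 / 8878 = -0.00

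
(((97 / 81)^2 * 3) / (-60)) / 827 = -9409 / 108518940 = -0.00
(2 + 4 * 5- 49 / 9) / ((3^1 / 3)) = 149 / 9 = 16.56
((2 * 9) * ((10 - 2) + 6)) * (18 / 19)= 4536 / 19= 238.74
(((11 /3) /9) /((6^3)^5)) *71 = 781 /12694994583552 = 0.00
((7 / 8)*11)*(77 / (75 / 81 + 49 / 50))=4002075 / 10292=388.85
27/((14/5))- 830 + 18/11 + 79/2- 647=-109819/77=-1426.22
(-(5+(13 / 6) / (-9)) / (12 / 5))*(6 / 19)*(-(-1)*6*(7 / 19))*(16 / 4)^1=-17990 / 3249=-5.54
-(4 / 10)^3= -0.06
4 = 4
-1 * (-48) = 48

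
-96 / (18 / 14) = -74.67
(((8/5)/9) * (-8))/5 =-64/225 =-0.28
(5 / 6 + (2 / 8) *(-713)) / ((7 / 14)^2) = -709.67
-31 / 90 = -0.34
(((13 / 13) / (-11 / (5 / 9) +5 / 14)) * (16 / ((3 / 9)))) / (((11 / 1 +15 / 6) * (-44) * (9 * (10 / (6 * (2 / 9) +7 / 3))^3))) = 1694 / 74412675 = 0.00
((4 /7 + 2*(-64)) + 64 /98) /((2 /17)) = -52802 /49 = -1077.59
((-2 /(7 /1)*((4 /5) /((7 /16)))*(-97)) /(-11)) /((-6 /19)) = 117952 /8085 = 14.59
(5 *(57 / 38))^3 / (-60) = -225 / 32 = -7.03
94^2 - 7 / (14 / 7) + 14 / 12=26501 / 3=8833.67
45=45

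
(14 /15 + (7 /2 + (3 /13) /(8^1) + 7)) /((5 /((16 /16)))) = 17881 /7800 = 2.29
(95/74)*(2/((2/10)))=475/37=12.84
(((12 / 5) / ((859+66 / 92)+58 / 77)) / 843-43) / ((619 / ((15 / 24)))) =-184132037437 / 4241032183944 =-0.04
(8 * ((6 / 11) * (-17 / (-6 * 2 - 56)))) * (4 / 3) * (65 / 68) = 260 / 187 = 1.39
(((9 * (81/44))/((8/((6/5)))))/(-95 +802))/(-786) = -729/163005920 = -0.00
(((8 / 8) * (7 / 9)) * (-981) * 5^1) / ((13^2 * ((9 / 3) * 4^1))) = -3815 / 2028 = -1.88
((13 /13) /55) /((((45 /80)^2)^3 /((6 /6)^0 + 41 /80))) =11534336 /13286025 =0.87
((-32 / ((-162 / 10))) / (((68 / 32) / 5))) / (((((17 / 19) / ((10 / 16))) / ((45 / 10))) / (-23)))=-874000 / 2601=-336.02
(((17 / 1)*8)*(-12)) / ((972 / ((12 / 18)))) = -272 / 243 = -1.12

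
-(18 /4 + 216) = -441 /2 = -220.50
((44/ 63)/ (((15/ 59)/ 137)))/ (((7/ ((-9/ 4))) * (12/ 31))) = -2756303/ 8820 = -312.51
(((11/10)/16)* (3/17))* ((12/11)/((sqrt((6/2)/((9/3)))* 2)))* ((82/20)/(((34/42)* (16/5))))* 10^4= 104.74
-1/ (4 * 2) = -1/ 8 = -0.12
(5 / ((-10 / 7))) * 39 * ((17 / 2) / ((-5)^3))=4641 / 500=9.28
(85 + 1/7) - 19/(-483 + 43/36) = 10342408/121415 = 85.18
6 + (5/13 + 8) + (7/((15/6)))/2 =1026/65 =15.78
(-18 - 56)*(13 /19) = -962 /19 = -50.63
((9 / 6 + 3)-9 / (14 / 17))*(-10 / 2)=225 / 7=32.14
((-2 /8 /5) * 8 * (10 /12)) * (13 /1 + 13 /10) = -143 /30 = -4.77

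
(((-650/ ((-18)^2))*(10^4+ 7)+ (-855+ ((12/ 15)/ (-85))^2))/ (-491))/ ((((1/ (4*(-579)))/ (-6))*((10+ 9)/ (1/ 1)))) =472819535361476/ 15165455625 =31177.40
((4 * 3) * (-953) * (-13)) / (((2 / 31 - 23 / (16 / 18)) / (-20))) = 737393280 / 6401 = 115199.70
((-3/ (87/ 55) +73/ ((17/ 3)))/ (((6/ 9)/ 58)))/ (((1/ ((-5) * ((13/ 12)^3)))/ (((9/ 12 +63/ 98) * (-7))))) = 96678985/ 1632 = 59239.57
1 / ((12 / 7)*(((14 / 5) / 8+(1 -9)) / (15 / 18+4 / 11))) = -2765 / 30294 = -0.09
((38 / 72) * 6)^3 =6859 / 216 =31.75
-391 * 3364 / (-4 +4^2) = -328831 / 3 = -109610.33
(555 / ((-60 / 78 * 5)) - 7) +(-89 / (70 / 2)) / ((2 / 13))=-5874 / 35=-167.83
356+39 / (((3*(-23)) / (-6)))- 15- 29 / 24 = 189437 / 552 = 343.18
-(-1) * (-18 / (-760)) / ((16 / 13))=117 / 6080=0.02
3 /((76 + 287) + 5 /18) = 54 /6539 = 0.01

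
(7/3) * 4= 28/3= 9.33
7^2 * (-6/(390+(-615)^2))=-98/126205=-0.00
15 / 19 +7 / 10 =283 / 190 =1.49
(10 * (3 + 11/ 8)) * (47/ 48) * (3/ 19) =8225/ 1216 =6.76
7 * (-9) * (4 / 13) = -252 / 13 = -19.38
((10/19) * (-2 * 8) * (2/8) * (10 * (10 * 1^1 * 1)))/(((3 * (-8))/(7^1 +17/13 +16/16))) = 60500/741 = 81.65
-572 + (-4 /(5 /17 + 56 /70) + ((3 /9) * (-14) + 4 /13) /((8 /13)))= -216779 /372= -582.74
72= 72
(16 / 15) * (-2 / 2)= -1.07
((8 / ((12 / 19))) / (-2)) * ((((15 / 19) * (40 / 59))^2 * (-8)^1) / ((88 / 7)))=840000 / 727529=1.15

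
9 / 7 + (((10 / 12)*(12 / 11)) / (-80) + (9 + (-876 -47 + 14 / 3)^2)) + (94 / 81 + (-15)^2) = 42090895753 / 49896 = 843572.55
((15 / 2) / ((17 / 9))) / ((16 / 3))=405 / 544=0.74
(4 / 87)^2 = 16 / 7569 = 0.00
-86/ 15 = -5.73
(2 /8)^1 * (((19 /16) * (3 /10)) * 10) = 57 /64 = 0.89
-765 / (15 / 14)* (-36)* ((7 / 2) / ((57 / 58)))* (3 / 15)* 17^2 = 502658856 / 95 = 5291145.85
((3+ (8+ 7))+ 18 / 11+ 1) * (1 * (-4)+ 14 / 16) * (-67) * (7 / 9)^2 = 18631025 / 7128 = 2613.78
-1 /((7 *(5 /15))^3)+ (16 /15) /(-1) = -5893 /5145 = -1.15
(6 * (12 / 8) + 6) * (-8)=-120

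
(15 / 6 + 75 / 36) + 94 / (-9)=-211 / 36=-5.86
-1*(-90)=90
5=5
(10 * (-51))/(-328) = 255/164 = 1.55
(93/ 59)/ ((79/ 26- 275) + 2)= -2418/ 414121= -0.01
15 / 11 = 1.36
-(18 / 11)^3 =-5832 / 1331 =-4.38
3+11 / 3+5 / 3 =25 / 3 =8.33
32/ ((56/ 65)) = 260/ 7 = 37.14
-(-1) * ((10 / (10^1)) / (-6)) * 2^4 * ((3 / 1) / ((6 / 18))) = -24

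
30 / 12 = 5 / 2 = 2.50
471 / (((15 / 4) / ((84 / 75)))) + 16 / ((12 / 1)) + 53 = 73127 / 375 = 195.01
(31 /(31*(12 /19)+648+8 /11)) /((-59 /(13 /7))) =-0.00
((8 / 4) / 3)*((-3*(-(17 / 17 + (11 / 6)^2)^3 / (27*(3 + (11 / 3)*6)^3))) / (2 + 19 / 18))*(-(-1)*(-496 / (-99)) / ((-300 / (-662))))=39708972073 / 27909878906250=0.00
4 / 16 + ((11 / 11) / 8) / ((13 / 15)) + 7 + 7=1497 / 104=14.39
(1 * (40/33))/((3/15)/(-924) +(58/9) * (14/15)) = 50400/250087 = 0.20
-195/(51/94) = -6110/17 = -359.41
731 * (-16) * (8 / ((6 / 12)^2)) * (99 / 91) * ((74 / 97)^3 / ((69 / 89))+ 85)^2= -119558097591092904663552512 / 40098439345277131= -2981614734.72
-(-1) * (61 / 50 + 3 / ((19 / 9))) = 2509 / 950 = 2.64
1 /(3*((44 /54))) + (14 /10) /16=437 /880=0.50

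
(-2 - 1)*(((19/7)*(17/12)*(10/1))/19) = -85/14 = -6.07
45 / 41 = 1.10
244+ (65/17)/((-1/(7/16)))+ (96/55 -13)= 3456847/14960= 231.07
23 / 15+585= 8798 / 15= 586.53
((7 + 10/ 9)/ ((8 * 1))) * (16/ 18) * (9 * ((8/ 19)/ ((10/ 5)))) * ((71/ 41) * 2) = 41464/ 7011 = 5.91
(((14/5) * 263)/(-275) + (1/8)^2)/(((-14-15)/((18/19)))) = 2108457/24244000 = 0.09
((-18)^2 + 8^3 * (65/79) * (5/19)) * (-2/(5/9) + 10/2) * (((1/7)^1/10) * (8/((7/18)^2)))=845930304/1838725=460.06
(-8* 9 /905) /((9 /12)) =-0.11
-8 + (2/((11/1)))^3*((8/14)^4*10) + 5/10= -47895005/6391462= -7.49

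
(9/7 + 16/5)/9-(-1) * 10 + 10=6457/315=20.50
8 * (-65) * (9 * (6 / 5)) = -5616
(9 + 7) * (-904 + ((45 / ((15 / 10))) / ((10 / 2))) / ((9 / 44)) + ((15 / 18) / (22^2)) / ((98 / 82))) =-82974242 / 5929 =-13994.64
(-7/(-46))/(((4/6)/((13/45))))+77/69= 1631/1380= 1.18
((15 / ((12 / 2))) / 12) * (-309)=-515 / 8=-64.38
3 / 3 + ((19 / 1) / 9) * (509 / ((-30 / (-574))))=2775712 / 135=20560.83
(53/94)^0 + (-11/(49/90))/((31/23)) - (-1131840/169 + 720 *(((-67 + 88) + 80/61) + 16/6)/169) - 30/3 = 102833088531/15659371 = 6566.87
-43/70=-0.61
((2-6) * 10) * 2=-80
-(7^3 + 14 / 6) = -1036 / 3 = -345.33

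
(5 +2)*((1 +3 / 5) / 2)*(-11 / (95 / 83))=-25564 / 475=-53.82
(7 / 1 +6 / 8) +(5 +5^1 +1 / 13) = 927 / 52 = 17.83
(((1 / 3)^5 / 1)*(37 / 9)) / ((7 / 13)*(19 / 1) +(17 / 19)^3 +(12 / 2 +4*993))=3299179 / 777877500654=0.00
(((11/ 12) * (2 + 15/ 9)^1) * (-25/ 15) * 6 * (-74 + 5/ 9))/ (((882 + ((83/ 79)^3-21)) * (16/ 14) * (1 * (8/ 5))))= 6900906645325/ 4407212498688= 1.57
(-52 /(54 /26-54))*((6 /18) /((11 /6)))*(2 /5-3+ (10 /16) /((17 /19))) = -72839 /210375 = -0.35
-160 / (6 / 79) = -6320 / 3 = -2106.67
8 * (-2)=-16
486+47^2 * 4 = 9322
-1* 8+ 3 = -5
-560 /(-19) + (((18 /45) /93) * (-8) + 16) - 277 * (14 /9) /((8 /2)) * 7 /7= -3301619 /53010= -62.28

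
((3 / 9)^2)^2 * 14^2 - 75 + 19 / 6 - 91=-25987 / 162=-160.41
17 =17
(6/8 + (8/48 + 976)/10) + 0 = 2951/30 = 98.37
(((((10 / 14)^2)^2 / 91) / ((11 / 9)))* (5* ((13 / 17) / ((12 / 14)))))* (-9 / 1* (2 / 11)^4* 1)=-675000 / 6573618667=-0.00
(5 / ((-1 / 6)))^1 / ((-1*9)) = 10 / 3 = 3.33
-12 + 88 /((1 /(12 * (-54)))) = -57036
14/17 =0.82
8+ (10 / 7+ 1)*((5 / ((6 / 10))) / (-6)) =583 / 126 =4.63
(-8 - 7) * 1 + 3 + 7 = -5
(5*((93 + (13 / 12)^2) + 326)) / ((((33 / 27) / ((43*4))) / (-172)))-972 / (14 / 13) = -3915650573 / 77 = -50852604.84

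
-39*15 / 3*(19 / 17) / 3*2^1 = -2470 / 17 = -145.29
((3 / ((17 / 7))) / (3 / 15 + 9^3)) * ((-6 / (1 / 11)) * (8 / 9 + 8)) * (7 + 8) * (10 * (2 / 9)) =-3080000 / 92973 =-33.13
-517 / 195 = -2.65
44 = 44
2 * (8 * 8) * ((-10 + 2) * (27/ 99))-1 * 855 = -12477/ 11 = -1134.27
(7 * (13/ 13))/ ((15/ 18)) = 42/ 5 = 8.40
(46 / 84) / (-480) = -23 / 20160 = -0.00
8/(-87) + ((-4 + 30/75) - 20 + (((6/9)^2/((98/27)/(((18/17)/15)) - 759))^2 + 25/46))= -380391608957209/16432685216490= -23.15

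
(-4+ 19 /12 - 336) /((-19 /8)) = 8122 /57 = 142.49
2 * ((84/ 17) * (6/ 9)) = 112/ 17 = 6.59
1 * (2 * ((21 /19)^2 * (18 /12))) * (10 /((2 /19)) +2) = 128331 /361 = 355.49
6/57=2/19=0.11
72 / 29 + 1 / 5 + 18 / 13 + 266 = 509077 / 1885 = 270.07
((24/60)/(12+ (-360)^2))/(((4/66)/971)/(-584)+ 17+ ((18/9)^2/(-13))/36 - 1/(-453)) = 9183459714/50568314787677575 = 0.00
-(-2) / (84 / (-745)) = -745 / 42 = -17.74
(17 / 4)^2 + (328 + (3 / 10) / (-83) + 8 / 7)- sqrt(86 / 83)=16137937 / 46480- sqrt(7138) / 83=346.18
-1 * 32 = -32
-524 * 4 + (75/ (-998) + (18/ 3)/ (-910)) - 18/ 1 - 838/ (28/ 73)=-4298.87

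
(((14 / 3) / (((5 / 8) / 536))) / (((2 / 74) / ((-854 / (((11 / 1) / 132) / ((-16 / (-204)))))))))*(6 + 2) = -242802065408 / 255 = -952164962.38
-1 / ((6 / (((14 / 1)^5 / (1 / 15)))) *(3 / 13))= -17479280 / 3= -5826426.67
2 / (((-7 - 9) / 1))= -1 / 8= -0.12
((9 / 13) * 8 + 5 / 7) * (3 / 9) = 569 / 273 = 2.08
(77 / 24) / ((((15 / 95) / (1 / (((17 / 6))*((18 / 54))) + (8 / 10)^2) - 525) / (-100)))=528143 / 864081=0.61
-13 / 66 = -0.20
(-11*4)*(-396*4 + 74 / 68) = 1184018 / 17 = 69648.12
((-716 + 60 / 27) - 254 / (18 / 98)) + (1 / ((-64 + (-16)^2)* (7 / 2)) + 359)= -389237 / 224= -1737.67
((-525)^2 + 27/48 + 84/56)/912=77369/256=302.22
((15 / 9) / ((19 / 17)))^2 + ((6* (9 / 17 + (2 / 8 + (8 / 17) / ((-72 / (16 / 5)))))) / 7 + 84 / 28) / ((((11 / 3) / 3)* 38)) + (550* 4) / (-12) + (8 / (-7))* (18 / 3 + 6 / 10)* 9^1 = -21172560349 / 85058820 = -248.92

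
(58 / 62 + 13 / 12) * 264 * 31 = 16522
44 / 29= 1.52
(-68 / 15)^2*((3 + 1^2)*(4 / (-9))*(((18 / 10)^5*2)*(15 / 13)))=-323606016 / 203125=-1593.14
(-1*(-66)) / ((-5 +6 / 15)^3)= -8250 / 12167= -0.68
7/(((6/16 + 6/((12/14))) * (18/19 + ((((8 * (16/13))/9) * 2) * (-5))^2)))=1040364/132227437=0.01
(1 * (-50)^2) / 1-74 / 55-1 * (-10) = 137976 / 55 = 2508.65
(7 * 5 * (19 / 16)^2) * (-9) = -113715 / 256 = -444.20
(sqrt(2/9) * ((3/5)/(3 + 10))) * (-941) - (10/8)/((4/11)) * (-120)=825/2 - 941 * sqrt(2)/65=392.03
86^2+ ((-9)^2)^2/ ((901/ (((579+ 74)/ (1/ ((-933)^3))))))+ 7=-3861920759150.74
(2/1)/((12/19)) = 19/6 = 3.17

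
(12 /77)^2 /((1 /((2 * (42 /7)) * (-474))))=-819072 /5929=-138.15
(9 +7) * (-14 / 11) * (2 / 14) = -32 / 11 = -2.91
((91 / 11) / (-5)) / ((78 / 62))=-1.32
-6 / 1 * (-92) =552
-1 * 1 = -1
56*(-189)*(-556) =5884704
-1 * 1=-1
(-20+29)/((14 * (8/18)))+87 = 4953/56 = 88.45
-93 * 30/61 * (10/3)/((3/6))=-18600/61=-304.92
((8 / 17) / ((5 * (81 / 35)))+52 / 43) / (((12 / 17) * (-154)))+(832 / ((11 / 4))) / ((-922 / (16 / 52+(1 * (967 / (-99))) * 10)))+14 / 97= 25394714560459 / 791517998502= 32.08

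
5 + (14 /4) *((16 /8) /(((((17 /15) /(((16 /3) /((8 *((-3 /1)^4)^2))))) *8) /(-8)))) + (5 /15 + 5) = 1152479 /111537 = 10.33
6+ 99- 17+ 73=161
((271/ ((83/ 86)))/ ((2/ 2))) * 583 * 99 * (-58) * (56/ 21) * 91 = -18932571674016/ 83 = -228103273180.92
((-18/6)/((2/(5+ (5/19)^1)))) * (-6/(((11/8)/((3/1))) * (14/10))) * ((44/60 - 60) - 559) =-66772800/1463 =-45641.01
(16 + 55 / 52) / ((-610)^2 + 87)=887 / 19353724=0.00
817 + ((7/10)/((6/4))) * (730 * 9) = 3883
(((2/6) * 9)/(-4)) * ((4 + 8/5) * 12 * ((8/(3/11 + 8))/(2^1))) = -1584/65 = -24.37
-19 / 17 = -1.12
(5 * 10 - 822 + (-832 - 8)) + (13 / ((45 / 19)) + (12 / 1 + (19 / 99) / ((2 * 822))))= -1297581157 / 813780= -1594.51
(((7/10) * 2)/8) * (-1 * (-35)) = 49/8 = 6.12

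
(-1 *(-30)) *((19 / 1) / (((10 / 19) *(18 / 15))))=902.50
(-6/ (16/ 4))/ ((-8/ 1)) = 3/ 16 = 0.19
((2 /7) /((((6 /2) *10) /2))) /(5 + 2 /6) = 1 /280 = 0.00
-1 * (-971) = 971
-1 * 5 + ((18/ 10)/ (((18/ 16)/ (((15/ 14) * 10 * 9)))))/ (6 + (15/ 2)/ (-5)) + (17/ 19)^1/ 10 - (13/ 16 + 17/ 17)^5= 6843493787/ 697303040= 9.81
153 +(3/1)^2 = 162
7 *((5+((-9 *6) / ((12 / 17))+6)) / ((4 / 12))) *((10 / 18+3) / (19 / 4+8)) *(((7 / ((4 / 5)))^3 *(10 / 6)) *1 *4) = -786327500 / 459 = -1713131.81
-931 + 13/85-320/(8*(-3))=-233966/255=-917.51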